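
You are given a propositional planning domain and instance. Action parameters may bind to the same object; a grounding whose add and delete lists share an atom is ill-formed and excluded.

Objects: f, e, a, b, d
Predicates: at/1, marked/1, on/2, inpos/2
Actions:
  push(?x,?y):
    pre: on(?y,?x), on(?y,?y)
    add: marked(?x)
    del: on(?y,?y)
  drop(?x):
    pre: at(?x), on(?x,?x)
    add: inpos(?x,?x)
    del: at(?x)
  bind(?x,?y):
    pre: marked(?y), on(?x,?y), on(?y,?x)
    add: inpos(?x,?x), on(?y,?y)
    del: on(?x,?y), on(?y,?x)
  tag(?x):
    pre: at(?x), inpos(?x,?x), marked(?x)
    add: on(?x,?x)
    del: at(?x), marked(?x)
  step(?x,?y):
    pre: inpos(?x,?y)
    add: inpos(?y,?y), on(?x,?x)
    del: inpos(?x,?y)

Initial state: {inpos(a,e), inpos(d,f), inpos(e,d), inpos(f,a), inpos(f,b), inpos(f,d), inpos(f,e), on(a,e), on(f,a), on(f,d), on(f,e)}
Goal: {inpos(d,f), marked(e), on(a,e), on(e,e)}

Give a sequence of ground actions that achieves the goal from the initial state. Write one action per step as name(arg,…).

1. step(f,e)  →  {inpos(a,e), inpos(d,f), inpos(e,d), inpos(e,e), inpos(f,a), inpos(f,b), inpos(f,d), on(a,e), on(f,a), on(f,d), on(f,e), on(f,f)}
2. push(e,f)  →  {inpos(a,e), inpos(d,f), inpos(e,d), inpos(e,e), inpos(f,a), inpos(f,b), inpos(f,d), marked(e), on(a,e), on(f,a), on(f,d), on(f,e)}
3. step(e,d)  →  {inpos(a,e), inpos(d,d), inpos(d,f), inpos(e,e), inpos(f,a), inpos(f,b), inpos(f,d), marked(e), on(a,e), on(e,e), on(f,a), on(f,d), on(f,e)}

step(f,e); push(e,f); step(e,d)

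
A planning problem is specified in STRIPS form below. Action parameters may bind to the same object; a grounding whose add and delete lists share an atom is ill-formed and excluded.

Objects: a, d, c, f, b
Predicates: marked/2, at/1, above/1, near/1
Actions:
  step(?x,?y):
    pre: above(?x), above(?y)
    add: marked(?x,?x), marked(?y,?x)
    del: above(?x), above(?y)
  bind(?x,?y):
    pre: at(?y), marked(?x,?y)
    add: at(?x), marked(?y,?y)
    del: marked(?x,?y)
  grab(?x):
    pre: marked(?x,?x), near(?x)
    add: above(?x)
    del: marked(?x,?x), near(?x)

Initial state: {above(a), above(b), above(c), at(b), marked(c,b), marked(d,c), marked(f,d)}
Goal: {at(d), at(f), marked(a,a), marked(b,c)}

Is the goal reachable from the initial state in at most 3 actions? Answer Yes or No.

1. step(a,a)  →  {above(b), above(c), at(b), marked(a,a), marked(c,b), marked(d,c), marked(f,d)}
2. step(c,b)  →  {at(b), marked(a,a), marked(b,c), marked(c,b), marked(c,c), marked(d,c), marked(f,d)}
3. bind(c,b)  →  {at(b), at(c), marked(a,a), marked(b,b), marked(b,c), marked(c,c), marked(d,c), marked(f,d)}
4. bind(d,c)  →  {at(b), at(c), at(d), marked(a,a), marked(b,b), marked(b,c), marked(c,c), marked(f,d)}
5. bind(f,d)  →  {at(b), at(c), at(d), at(f), marked(a,a), marked(b,b), marked(b,c), marked(c,c), marked(d,d)}
optimal plan length = 5; 5 > 3

No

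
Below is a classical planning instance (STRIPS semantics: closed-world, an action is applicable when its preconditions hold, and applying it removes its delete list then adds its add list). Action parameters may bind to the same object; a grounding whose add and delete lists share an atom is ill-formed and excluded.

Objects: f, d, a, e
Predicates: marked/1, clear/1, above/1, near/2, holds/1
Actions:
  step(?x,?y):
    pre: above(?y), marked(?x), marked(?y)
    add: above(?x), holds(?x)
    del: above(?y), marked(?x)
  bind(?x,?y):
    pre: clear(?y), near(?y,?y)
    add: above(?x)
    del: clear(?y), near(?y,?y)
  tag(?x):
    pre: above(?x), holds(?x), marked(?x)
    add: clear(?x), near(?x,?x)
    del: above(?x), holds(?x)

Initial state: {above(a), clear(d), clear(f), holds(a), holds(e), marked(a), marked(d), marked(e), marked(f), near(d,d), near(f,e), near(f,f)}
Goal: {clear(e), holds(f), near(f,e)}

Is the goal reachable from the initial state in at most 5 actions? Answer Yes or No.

Yes

1. step(f,a)  →  {above(f), clear(d), clear(f), holds(a), holds(e), holds(f), marked(a), marked(d), marked(e), near(d,d), near(f,e), near(f,f)}
2. bind(e,f)  →  {above(e), above(f), clear(d), holds(a), holds(e), holds(f), marked(a), marked(d), marked(e), near(d,d), near(f,e)}
3. tag(e)  →  {above(f), clear(d), clear(e), holds(a), holds(f), marked(a), marked(d), marked(e), near(d,d), near(e,e), near(f,e)}
optimal plan length = 3; 3 ≤ 5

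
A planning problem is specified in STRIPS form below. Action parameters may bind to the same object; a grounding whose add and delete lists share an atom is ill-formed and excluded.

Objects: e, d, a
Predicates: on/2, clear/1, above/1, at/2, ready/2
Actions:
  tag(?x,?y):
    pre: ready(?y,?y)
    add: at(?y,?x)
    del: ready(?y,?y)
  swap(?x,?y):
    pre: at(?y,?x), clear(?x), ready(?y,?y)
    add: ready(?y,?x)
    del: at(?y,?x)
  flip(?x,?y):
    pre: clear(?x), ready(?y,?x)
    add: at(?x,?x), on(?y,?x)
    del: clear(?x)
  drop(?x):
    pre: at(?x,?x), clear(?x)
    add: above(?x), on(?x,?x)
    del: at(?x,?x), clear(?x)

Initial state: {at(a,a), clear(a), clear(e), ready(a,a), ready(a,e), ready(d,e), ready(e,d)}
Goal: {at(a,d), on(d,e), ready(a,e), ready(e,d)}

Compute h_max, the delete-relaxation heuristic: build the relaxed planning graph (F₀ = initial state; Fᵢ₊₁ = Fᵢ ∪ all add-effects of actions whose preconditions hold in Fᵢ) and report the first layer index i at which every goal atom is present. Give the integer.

F0 = init (7 atoms)
F1 = F0 ∪ {above(a), at(a,d), at(a,e), at(e,e), on(a,a), on(a,e), on(d,e)}  (14 atoms)
goal ⊆ F1  ⇒  h_max = 1

1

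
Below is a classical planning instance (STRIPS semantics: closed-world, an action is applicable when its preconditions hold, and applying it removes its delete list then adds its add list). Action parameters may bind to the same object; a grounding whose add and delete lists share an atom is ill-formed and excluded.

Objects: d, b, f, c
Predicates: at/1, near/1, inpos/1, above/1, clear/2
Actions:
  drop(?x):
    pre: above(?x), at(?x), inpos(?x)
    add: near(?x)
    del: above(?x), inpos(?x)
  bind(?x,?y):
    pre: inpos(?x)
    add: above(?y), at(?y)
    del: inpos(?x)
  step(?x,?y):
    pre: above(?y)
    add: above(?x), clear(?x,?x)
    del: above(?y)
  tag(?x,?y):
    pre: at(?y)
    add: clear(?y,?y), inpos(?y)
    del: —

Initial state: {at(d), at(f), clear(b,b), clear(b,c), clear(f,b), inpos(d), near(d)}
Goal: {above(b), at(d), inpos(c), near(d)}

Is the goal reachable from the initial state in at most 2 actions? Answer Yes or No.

1. bind(d,c)  →  {above(c), at(c), at(d), at(f), clear(b,b), clear(b,c), clear(f,b), near(d)}
2. step(b,c)  →  {above(b), at(c), at(d), at(f), clear(b,b), clear(b,c), clear(f,b), near(d)}
3. tag(d,c)  →  {above(b), at(c), at(d), at(f), clear(b,b), clear(b,c), clear(c,c), clear(f,b), inpos(c), near(d)}
optimal plan length = 3; 3 > 2

No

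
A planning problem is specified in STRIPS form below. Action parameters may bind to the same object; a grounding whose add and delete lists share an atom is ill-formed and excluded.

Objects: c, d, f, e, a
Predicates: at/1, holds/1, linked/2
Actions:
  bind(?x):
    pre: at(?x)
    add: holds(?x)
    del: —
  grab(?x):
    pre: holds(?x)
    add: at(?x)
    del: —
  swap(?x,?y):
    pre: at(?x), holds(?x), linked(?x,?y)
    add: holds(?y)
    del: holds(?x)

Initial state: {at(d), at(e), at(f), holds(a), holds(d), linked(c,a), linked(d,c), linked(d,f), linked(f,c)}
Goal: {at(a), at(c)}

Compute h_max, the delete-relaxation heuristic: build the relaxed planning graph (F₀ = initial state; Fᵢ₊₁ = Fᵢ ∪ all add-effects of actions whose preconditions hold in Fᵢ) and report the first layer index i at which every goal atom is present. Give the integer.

2

F0 = init (9 atoms)
F1 = F0 ∪ {at(a), holds(c), holds(e), holds(f)}  (13 atoms)
F2 = F1 ∪ {at(c)}  (14 atoms)
goal ⊆ F2  ⇒  h_max = 2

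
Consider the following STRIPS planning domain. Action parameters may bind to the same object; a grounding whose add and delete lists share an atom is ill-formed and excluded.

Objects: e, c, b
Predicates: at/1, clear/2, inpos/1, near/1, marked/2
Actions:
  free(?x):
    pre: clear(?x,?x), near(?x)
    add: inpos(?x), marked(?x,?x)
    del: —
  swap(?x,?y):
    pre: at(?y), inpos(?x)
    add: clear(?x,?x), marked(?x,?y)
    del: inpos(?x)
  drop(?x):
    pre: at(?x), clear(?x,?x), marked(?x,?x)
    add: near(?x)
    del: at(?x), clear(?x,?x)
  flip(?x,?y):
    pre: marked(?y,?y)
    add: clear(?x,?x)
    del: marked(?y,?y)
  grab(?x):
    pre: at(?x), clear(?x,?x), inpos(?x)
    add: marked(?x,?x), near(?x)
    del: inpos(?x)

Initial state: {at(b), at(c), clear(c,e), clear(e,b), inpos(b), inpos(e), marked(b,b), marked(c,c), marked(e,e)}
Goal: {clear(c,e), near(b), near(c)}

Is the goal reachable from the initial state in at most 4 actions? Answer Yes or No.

1. swap(b,c)  →  {at(b), at(c), clear(b,b), clear(c,e), clear(e,b), inpos(e), marked(b,b), marked(b,c), marked(c,c), marked(e,e)}
2. drop(b)  →  {at(c), clear(c,e), clear(e,b), inpos(e), marked(b,b), marked(b,c), marked(c,c), marked(e,e), near(b)}
3. flip(c,e)  →  {at(c), clear(c,c), clear(c,e), clear(e,b), inpos(e), marked(b,b), marked(b,c), marked(c,c), near(b)}
4. drop(c)  →  {clear(c,e), clear(e,b), inpos(e), marked(b,b), marked(b,c), marked(c,c), near(b), near(c)}
optimal plan length = 4; 4 ≤ 4

Yes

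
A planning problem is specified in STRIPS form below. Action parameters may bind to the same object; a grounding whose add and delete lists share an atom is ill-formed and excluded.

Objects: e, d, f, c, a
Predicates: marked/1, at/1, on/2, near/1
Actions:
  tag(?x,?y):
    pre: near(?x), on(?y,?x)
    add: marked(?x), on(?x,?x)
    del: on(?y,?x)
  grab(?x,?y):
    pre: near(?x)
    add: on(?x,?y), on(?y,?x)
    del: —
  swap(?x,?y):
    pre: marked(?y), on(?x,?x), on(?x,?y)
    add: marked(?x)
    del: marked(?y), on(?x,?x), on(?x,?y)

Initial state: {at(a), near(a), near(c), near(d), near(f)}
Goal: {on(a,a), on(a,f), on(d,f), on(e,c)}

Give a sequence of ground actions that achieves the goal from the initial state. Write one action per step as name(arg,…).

grab(d,f); grab(f,a); tag(a,f); grab(c,e)

1. grab(d,f)  →  {at(a), near(a), near(c), near(d), near(f), on(d,f), on(f,d)}
2. grab(f,a)  →  {at(a), near(a), near(c), near(d), near(f), on(a,f), on(d,f), on(f,a), on(f,d)}
3. tag(a,f)  →  {at(a), marked(a), near(a), near(c), near(d), near(f), on(a,a), on(a,f), on(d,f), on(f,d)}
4. grab(c,e)  →  {at(a), marked(a), near(a), near(c), near(d), near(f), on(a,a), on(a,f), on(c,e), on(d,f), on(e,c), on(f,d)}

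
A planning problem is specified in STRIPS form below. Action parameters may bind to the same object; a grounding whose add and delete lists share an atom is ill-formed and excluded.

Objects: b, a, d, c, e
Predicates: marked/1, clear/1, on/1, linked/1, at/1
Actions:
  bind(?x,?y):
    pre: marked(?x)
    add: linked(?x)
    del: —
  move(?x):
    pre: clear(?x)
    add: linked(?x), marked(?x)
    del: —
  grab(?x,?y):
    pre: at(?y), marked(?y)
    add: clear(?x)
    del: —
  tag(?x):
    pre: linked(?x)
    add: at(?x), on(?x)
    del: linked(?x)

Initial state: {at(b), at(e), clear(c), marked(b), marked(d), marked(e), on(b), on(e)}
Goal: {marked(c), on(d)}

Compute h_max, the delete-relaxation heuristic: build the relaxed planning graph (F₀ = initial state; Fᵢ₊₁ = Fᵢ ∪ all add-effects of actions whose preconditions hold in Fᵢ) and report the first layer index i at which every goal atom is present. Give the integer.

2

F0 = init (8 atoms)
F1 = F0 ∪ {clear(a), clear(b), clear(d), clear(e), linked(b), linked(c), linked(d), linked(e), marked(c)}  (17 atoms)
F2 = F1 ∪ {at(c), at(d), linked(a), marked(a), on(c), on(d)}  (23 atoms)
goal ⊆ F2  ⇒  h_max = 2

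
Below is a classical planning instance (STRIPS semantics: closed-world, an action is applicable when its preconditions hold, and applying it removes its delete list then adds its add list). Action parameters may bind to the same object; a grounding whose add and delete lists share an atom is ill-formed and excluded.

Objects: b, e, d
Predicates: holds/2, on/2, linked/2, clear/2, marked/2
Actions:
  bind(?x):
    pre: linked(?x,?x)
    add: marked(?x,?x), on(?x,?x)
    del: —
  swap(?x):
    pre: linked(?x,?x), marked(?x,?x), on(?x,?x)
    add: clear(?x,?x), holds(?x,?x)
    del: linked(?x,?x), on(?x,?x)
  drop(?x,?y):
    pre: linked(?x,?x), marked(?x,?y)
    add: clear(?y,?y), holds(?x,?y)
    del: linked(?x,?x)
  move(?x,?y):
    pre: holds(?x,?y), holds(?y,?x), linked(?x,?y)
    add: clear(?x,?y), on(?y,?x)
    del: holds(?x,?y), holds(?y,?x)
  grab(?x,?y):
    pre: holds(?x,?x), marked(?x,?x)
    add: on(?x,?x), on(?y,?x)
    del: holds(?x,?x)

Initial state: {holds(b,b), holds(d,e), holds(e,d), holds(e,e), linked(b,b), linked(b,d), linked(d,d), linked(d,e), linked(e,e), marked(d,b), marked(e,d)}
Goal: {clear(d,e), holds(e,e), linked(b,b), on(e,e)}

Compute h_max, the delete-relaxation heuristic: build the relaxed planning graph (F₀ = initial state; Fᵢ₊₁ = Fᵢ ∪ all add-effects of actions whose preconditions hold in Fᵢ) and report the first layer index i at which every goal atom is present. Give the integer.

1

F0 = init (11 atoms)
F1 = F0 ∪ {clear(b,b), clear(d,d), clear(d,e), clear(e,e), holds(d,b), marked(b,b), marked(d,d), marked(e,e), on(b,b), on(d,d), on(e,d), on(e,e)}  (23 atoms)
goal ⊆ F1  ⇒  h_max = 1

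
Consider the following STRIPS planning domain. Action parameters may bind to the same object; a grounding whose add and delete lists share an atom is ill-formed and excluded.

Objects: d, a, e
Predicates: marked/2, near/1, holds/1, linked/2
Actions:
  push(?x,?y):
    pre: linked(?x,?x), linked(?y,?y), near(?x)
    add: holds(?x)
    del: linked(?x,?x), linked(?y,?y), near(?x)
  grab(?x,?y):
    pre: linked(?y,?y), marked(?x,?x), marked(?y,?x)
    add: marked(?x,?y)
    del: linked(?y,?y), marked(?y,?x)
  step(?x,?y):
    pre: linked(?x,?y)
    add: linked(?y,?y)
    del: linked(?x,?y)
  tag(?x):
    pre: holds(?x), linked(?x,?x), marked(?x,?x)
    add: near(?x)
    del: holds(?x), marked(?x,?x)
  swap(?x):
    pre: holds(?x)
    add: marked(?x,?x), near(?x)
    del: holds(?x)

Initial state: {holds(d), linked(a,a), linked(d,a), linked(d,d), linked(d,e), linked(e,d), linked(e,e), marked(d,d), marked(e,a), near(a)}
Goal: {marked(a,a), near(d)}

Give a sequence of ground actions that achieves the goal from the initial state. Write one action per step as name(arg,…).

1. push(a,d)  →  {holds(a), holds(d), linked(d,a), linked(d,e), linked(e,d), linked(e,e), marked(d,d), marked(e,a)}
2. swap(d)  →  {holds(a), linked(d,a), linked(d,e), linked(e,d), linked(e,e), marked(d,d), marked(e,a), near(d)}
3. swap(a)  →  {linked(d,a), linked(d,e), linked(e,d), linked(e,e), marked(a,a), marked(d,d), marked(e,a), near(a), near(d)}

push(a,d); swap(d); swap(a)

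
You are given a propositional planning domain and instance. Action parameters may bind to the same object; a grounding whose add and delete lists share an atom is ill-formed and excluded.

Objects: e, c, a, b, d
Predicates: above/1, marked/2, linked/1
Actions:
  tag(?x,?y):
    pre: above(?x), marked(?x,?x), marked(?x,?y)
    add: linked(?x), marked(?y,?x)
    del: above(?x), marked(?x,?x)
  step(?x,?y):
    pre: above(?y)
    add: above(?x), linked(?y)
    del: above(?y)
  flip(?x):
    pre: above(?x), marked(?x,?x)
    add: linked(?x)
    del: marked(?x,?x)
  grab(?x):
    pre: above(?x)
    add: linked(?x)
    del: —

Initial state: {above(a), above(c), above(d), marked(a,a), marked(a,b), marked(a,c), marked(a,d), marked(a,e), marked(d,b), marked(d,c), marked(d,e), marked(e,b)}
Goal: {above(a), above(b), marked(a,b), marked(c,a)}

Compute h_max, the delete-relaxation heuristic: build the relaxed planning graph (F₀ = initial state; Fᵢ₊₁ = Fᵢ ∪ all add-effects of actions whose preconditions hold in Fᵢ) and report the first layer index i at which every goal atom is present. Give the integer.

1

F0 = init (12 atoms)
F1 = F0 ∪ {above(b), above(e), linked(a), linked(c), linked(d), marked(b,a), marked(c,a), marked(d,a), marked(e,a)}  (21 atoms)
goal ⊆ F1  ⇒  h_max = 1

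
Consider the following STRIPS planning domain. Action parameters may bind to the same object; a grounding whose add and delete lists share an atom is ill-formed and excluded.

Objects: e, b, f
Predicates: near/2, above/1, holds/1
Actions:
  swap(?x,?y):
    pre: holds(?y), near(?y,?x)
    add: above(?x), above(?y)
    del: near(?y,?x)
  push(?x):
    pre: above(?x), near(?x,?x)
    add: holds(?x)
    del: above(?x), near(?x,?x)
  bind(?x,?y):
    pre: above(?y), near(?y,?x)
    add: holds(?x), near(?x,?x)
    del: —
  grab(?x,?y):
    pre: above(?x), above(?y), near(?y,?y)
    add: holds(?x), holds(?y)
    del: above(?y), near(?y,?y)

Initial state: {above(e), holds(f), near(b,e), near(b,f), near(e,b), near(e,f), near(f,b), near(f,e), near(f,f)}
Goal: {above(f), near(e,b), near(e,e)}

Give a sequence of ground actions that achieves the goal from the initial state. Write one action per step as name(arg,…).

1. swap(b,f)  →  {above(b), above(e), above(f), holds(f), near(b,e), near(b,f), near(e,b), near(e,f), near(f,e), near(f,f)}
2. bind(e,b)  →  {above(b), above(e), above(f), holds(e), holds(f), near(b,e), near(b,f), near(e,b), near(e,e), near(e,f), near(f,e), near(f,f)}

swap(b,f); bind(e,b)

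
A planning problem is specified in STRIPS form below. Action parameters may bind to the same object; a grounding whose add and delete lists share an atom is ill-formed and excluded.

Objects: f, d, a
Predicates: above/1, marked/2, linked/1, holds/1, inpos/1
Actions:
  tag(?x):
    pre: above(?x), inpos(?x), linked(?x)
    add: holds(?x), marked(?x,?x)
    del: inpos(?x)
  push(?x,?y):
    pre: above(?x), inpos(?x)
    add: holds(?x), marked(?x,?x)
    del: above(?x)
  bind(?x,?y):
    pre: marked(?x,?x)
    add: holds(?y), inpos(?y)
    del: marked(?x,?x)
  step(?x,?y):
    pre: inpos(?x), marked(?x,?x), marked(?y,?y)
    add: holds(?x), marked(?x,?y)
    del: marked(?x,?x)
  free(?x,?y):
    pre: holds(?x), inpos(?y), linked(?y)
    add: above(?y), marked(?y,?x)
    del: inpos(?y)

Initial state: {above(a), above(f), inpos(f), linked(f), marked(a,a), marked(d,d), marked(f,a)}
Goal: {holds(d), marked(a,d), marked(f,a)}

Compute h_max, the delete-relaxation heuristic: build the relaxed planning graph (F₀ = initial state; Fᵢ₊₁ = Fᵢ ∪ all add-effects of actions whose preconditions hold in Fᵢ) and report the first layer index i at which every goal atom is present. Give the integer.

2

F0 = init (7 atoms)
F1 = F0 ∪ {holds(a), holds(d), holds(f), inpos(a), inpos(d), marked(f,f)}  (13 atoms)
F2 = F1 ∪ {marked(a,d), marked(a,f), marked(d,a), marked(d,f), marked(f,d)}  (18 atoms)
goal ⊆ F2  ⇒  h_max = 2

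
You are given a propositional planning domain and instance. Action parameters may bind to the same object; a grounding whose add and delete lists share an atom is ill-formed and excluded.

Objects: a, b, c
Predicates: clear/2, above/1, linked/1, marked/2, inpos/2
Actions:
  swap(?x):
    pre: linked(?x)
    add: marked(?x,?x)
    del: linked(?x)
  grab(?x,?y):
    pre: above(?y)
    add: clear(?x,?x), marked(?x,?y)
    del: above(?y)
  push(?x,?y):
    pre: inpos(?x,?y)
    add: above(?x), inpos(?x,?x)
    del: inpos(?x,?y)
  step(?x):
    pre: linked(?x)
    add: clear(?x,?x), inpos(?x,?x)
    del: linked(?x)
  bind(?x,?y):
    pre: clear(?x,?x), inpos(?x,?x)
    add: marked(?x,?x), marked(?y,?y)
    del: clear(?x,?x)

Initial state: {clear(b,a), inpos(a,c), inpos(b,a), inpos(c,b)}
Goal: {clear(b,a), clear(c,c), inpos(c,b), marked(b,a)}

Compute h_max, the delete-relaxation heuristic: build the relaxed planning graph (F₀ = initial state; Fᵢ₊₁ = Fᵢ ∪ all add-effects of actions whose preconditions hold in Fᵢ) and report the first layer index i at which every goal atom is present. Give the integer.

2

F0 = init (4 atoms)
F1 = F0 ∪ {above(a), above(b), above(c), inpos(a,a), inpos(b,b), inpos(c,c)}  (10 atoms)
F2 = F1 ∪ {clear(a,a), clear(b,b), clear(c,c), marked(a,a), marked(a,b), marked(a,c), marked(b,a), marked(b,b), marked(b,c), marked(c,a), marked(c,b), marked(c,c)}  (22 atoms)
goal ⊆ F2  ⇒  h_max = 2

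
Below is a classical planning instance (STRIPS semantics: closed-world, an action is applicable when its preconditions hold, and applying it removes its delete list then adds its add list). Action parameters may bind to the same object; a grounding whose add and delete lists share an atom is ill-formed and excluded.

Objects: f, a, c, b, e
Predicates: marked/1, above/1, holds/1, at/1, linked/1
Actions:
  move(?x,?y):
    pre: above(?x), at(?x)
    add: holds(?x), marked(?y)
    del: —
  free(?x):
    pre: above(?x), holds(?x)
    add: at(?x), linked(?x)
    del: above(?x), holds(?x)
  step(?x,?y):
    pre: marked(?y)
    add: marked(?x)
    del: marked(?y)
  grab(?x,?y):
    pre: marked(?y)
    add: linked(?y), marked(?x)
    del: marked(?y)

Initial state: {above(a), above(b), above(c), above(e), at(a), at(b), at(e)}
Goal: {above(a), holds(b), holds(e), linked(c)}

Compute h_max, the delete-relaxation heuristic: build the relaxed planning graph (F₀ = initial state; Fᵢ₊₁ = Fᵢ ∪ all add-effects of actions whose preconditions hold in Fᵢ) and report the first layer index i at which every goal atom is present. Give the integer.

F0 = init (7 atoms)
F1 = F0 ∪ {holds(a), holds(b), holds(e), marked(a), marked(b), marked(c), marked(e), marked(f)}  (15 atoms)
F2 = F1 ∪ {linked(a), linked(b), linked(c), linked(e), linked(f)}  (20 atoms)
goal ⊆ F2  ⇒  h_max = 2

2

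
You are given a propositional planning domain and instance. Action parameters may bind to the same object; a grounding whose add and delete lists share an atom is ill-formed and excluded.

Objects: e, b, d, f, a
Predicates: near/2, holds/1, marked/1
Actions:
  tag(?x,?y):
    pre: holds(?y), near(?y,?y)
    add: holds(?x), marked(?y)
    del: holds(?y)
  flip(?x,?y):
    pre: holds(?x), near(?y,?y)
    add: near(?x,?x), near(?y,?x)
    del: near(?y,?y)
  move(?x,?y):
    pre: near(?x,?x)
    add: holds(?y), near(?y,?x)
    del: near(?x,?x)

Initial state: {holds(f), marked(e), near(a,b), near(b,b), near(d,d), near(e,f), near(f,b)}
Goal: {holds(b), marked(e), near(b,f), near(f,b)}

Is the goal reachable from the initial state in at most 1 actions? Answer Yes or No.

No

1. flip(f,b)  →  {holds(f), marked(e), near(a,b), near(b,f), near(d,d), near(e,f), near(f,b), near(f,f)}
2. tag(b,f)  →  {holds(b), marked(e), marked(f), near(a,b), near(b,f), near(d,d), near(e,f), near(f,b), near(f,f)}
optimal plan length = 2; 2 > 1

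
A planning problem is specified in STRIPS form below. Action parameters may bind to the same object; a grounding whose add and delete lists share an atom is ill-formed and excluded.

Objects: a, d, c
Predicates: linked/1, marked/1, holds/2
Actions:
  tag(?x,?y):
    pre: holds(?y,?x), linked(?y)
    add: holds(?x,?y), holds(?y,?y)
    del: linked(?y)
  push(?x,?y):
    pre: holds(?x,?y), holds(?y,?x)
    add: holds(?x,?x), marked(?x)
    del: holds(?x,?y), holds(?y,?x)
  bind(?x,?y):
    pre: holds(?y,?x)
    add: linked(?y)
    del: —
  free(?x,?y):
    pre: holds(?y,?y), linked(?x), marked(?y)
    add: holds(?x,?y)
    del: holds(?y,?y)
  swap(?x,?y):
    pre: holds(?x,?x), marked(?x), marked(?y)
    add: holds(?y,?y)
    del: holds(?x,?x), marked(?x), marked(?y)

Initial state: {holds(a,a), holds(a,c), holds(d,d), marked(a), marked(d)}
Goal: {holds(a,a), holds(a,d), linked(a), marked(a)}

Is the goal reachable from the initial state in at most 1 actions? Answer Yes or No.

1. bind(a,a)  →  {holds(a,a), holds(a,c), holds(d,d), linked(a), marked(a), marked(d)}
2. free(a,d)  →  {holds(a,a), holds(a,c), holds(a,d), linked(a), marked(a), marked(d)}
optimal plan length = 2; 2 > 1

No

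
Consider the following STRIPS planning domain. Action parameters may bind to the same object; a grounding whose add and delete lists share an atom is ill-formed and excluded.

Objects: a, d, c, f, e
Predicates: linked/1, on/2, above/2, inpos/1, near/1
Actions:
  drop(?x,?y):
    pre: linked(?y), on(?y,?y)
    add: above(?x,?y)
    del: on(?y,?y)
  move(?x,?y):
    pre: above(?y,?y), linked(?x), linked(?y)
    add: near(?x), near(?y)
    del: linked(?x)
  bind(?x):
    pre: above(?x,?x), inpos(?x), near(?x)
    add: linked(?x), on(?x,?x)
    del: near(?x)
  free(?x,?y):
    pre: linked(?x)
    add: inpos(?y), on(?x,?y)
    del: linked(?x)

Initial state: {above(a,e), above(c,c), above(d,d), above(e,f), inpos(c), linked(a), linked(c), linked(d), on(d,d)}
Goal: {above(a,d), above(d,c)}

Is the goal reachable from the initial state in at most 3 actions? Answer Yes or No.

No

1. drop(a,d)  →  {above(a,d), above(a,e), above(c,c), above(d,d), above(e,f), inpos(c), linked(a), linked(c), linked(d)}
2. move(a,c)  →  {above(a,d), above(a,e), above(c,c), above(d,d), above(e,f), inpos(c), linked(c), linked(d), near(a), near(c)}
3. bind(c)  →  {above(a,d), above(a,e), above(c,c), above(d,d), above(e,f), inpos(c), linked(c), linked(d), near(a), on(c,c)}
4. drop(d,c)  →  {above(a,d), above(a,e), above(c,c), above(d,c), above(d,d), above(e,f), inpos(c), linked(c), linked(d), near(a)}
optimal plan length = 4; 4 > 3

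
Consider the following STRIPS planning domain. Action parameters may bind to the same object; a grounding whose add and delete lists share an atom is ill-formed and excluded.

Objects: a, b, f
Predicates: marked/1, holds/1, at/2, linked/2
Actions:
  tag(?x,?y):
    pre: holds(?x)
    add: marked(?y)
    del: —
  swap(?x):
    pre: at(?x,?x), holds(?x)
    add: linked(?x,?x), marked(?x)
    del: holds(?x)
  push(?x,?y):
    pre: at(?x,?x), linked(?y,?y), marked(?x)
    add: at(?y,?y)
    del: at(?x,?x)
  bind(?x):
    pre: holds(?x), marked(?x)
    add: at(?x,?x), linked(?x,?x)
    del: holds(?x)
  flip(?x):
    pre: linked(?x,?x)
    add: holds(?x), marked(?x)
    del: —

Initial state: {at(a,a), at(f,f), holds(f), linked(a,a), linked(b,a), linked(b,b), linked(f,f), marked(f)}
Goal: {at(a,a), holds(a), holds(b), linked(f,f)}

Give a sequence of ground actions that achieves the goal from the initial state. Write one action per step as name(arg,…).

1. flip(a)  →  {at(a,a), at(f,f), holds(a), holds(f), linked(a,a), linked(b,a), linked(b,b), linked(f,f), marked(a), marked(f)}
2. flip(b)  →  {at(a,a), at(f,f), holds(a), holds(b), holds(f), linked(a,a), linked(b,a), linked(b,b), linked(f,f), marked(a), marked(b), marked(f)}

flip(a); flip(b)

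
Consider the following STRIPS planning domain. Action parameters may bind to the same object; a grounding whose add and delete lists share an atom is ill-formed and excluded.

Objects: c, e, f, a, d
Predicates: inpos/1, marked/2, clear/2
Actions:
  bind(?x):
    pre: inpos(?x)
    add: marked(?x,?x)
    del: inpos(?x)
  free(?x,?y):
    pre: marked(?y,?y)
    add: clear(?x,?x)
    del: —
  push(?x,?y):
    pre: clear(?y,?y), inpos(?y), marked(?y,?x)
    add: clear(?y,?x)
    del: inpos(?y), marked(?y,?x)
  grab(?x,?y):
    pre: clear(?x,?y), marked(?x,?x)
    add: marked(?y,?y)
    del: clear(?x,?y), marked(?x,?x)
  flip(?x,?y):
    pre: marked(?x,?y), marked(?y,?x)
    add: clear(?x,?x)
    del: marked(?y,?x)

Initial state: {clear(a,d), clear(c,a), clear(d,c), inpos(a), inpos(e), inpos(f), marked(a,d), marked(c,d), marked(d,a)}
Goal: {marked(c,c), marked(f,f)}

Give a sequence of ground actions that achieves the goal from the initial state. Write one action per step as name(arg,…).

1. bind(f)  →  {clear(a,d), clear(c,a), clear(d,c), inpos(a), inpos(e), marked(a,d), marked(c,d), marked(d,a), marked(f,f)}
2. bind(a)  →  {clear(a,d), clear(c,a), clear(d,c), inpos(e), marked(a,a), marked(a,d), marked(c,d), marked(d,a), marked(f,f)}
3. grab(a,d)  →  {clear(c,a), clear(d,c), inpos(e), marked(a,d), marked(c,d), marked(d,a), marked(d,d), marked(f,f)}
4. grab(d,c)  →  {clear(c,a), inpos(e), marked(a,d), marked(c,c), marked(c,d), marked(d,a), marked(f,f)}

bind(f); bind(a); grab(a,d); grab(d,c)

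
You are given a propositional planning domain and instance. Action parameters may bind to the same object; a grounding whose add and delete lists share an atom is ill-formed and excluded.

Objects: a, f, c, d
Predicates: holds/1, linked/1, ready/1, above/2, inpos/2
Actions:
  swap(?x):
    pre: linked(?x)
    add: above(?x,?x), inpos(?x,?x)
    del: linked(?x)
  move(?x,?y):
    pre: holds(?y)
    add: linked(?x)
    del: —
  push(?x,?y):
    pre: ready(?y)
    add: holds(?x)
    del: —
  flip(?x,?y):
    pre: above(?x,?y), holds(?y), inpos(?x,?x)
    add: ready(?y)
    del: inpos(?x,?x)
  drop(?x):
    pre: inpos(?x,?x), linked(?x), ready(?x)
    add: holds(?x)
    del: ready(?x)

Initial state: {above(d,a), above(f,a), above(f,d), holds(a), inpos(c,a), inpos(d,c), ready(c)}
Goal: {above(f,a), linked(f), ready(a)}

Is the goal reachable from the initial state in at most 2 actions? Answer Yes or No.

No

1. move(a,a)  →  {above(d,a), above(f,a), above(f,d), holds(a), inpos(c,a), inpos(d,c), linked(a), ready(c)}
2. swap(a)  →  {above(a,a), above(d,a), above(f,a), above(f,d), holds(a), inpos(a,a), inpos(c,a), inpos(d,c), ready(c)}
3. move(f,a)  →  {above(a,a), above(d,a), above(f,a), above(f,d), holds(a), inpos(a,a), inpos(c,a), inpos(d,c), linked(f), ready(c)}
4. flip(a,a)  →  {above(a,a), above(d,a), above(f,a), above(f,d), holds(a), inpos(c,a), inpos(d,c), linked(f), ready(a), ready(c)}
optimal plan length = 4; 4 > 2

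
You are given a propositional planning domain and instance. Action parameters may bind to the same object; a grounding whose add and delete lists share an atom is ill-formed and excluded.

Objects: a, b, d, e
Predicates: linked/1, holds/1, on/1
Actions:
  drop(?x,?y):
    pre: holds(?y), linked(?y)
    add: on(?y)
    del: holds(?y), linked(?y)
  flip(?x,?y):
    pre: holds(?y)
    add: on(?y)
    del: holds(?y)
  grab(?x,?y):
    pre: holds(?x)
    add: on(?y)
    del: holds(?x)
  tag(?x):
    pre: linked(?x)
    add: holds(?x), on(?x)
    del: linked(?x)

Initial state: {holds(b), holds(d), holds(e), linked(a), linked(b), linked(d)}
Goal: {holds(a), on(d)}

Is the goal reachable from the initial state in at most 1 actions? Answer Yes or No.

1. drop(a,d)  →  {holds(b), holds(e), linked(a), linked(b), on(d)}
2. tag(a)  →  {holds(a), holds(b), holds(e), linked(b), on(a), on(d)}
optimal plan length = 2; 2 > 1

No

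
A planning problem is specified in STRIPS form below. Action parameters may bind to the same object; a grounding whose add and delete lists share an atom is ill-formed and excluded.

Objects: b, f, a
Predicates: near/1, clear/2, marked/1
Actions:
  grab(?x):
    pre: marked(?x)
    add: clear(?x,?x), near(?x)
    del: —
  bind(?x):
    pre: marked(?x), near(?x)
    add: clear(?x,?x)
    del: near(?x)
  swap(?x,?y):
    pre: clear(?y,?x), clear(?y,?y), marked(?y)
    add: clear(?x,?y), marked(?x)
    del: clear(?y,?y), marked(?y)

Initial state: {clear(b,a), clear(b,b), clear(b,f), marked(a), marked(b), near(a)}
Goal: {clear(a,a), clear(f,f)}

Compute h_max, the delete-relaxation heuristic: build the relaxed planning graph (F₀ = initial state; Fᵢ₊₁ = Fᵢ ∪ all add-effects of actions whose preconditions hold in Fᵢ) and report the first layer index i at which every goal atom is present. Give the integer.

2

F0 = init (6 atoms)
F1 = F0 ∪ {clear(a,a), clear(a,b), clear(f,b), marked(f), near(b)}  (11 atoms)
F2 = F1 ∪ {clear(f,f), near(f)}  (13 atoms)
goal ⊆ F2  ⇒  h_max = 2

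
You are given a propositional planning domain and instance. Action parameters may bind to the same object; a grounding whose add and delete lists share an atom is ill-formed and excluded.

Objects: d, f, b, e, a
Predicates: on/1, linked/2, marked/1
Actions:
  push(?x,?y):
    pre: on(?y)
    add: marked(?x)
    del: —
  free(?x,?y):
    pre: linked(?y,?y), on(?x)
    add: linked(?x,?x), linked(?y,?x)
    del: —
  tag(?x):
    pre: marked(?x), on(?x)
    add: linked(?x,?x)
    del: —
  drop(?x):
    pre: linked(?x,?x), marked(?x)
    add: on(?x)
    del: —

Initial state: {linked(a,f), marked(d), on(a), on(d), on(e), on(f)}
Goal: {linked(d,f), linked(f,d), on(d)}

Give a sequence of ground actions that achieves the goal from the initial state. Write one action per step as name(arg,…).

1. tag(d)  →  {linked(a,f), linked(d,d), marked(d), on(a), on(d), on(e), on(f)}
2. free(f,d)  →  {linked(a,f), linked(d,d), linked(d,f), linked(f,f), marked(d), on(a), on(d), on(e), on(f)}
3. free(d,f)  →  {linked(a,f), linked(d,d), linked(d,f), linked(f,d), linked(f,f), marked(d), on(a), on(d), on(e), on(f)}

tag(d); free(f,d); free(d,f)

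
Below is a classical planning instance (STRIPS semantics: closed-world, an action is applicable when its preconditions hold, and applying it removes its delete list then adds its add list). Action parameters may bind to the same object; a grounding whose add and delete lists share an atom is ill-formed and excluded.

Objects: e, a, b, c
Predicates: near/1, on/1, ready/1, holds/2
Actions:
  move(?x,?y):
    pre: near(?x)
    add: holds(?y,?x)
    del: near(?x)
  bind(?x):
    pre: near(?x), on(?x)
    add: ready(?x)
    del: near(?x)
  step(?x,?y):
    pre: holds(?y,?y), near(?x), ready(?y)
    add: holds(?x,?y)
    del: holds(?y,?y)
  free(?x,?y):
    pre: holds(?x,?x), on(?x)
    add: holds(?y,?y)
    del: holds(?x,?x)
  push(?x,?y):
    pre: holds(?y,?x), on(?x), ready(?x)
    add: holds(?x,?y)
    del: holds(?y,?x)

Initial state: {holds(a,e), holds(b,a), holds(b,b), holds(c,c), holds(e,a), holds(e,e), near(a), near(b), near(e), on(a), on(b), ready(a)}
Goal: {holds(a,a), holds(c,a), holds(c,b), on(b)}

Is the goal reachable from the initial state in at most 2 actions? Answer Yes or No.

No

1. move(a,c)  →  {holds(a,e), holds(b,a), holds(b,b), holds(c,a), holds(c,c), holds(e,a), holds(e,e), near(b), near(e), on(a), on(b), ready(a)}
2. move(b,c)  →  {holds(a,e), holds(b,a), holds(b,b), holds(c,a), holds(c,b), holds(c,c), holds(e,a), holds(e,e), near(e), on(a), on(b), ready(a)}
3. free(b,a)  →  {holds(a,a), holds(a,e), holds(b,a), holds(c,a), holds(c,b), holds(c,c), holds(e,a), holds(e,e), near(e), on(a), on(b), ready(a)}
optimal plan length = 3; 3 > 2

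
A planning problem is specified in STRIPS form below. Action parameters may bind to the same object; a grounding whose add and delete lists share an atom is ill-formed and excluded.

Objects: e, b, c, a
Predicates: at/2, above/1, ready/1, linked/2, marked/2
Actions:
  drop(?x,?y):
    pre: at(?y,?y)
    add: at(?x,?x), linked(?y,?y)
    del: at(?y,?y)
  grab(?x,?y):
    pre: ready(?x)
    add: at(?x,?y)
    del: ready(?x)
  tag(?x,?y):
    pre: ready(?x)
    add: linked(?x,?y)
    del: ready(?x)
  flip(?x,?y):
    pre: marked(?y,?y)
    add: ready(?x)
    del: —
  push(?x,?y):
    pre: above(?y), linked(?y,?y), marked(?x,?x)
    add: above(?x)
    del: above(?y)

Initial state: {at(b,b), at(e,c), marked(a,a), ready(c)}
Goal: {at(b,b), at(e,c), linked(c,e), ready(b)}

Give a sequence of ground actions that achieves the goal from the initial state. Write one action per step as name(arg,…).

tag(c,e); flip(b,a)

1. tag(c,e)  →  {at(b,b), at(e,c), linked(c,e), marked(a,a)}
2. flip(b,a)  →  {at(b,b), at(e,c), linked(c,e), marked(a,a), ready(b)}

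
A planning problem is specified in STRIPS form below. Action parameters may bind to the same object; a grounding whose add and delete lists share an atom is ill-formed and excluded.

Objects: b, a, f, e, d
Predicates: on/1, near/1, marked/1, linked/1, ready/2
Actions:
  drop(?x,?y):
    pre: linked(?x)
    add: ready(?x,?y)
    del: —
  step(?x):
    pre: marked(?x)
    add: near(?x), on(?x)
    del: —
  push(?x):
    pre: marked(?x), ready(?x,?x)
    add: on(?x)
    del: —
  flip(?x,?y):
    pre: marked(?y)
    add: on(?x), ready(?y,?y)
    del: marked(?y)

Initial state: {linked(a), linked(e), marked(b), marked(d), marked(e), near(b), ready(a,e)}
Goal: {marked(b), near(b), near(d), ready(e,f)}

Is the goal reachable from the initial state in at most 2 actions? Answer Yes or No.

Yes

1. drop(e,f)  →  {linked(a), linked(e), marked(b), marked(d), marked(e), near(b), ready(a,e), ready(e,f)}
2. step(d)  →  {linked(a), linked(e), marked(b), marked(d), marked(e), near(b), near(d), on(d), ready(a,e), ready(e,f)}
optimal plan length = 2; 2 ≤ 2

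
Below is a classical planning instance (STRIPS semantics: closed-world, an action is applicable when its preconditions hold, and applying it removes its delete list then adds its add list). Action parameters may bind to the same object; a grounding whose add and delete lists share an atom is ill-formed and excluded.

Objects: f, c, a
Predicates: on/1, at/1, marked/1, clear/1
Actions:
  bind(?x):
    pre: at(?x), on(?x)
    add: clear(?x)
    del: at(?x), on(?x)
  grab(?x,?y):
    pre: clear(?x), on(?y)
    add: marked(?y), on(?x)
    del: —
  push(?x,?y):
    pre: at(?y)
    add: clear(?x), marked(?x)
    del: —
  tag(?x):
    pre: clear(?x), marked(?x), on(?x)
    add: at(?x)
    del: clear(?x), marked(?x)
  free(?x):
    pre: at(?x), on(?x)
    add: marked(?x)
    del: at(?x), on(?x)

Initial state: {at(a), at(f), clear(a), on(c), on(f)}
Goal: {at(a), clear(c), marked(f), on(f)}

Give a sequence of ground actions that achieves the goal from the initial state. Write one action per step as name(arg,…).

1. grab(a,f)  →  {at(a), at(f), clear(a), marked(f), on(a), on(c), on(f)}
2. push(c,f)  →  {at(a), at(f), clear(a), clear(c), marked(c), marked(f), on(a), on(c), on(f)}

grab(a,f); push(c,f)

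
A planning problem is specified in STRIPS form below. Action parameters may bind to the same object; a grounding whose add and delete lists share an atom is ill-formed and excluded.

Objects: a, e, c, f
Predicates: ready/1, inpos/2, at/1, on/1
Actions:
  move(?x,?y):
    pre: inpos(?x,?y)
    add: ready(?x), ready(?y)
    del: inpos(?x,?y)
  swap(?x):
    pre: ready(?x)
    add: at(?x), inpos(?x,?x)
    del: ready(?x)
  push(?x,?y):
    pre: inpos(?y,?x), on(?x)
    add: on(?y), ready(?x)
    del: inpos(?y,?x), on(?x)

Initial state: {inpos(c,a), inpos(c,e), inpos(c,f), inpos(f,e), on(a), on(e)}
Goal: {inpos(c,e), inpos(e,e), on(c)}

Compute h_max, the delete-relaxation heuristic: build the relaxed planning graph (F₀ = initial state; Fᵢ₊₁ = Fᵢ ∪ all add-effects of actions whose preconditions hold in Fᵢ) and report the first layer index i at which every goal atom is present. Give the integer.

F0 = init (6 atoms)
F1 = F0 ∪ {on(c), on(f), ready(a), ready(c), ready(e), ready(f)}  (12 atoms)
F2 = F1 ∪ {at(a), at(c), at(e), at(f), inpos(a,a), inpos(c,c), inpos(e,e), inpos(f,f)}  (20 atoms)
goal ⊆ F2  ⇒  h_max = 2

2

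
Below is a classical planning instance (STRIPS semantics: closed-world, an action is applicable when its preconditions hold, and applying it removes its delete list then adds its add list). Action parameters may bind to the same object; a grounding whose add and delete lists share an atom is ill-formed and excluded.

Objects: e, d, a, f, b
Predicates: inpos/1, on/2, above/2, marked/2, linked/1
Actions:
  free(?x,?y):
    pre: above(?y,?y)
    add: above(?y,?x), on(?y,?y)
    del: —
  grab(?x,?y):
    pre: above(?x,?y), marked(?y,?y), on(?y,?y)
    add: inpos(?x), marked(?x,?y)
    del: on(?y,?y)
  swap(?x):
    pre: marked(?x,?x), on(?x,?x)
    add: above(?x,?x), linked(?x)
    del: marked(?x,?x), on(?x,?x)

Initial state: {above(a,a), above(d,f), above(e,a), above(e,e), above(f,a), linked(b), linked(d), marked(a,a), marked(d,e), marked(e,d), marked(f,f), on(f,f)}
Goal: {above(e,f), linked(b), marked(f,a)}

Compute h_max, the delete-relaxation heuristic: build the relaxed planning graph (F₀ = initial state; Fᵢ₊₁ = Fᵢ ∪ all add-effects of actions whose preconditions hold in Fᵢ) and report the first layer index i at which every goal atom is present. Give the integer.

2

F0 = init (12 atoms)
F1 = F0 ∪ {above(a,b), above(a,d), above(a,e), above(a,f), above(e,b), above(e,d), above(e,f), above(f,f), inpos(d), linked(f), marked(d,f), on(a,a), on(e,e)}  (25 atoms)
F2 = F1 ∪ {above(f,b), above(f,d), above(f,e), inpos(a), inpos(e), inpos(f), linked(a), marked(a,f), marked(e,a), marked(e,f), marked(f,a)}  (36 atoms)
goal ⊆ F2  ⇒  h_max = 2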